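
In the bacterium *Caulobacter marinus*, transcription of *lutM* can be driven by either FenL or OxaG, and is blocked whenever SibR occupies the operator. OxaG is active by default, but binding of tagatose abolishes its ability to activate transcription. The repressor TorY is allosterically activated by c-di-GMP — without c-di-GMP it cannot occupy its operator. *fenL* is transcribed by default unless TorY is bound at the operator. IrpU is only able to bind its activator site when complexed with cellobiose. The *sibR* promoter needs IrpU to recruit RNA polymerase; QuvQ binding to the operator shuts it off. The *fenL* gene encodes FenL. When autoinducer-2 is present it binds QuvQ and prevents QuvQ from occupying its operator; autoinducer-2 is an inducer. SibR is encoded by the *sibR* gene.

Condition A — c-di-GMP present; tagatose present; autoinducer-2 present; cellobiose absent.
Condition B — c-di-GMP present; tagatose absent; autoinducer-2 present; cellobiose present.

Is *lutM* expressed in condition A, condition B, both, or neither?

neither

Condition A:
c-di-GMP is present, so TorY is active.
With repressor TorY bound, *fenL* is not transcribed.
So FenL is not produced.
Tagatose is present, so OxaG is inactive.
Autoinducer-2 is present, so QuvQ is inactive.
Cellobiose is absent, so IrpU is inactive.
Required activator IrpU is absent, so *sibR* is not transcribed.
So SibR is not produced.
No activator is available at the *lutM* promoter, so *lutM* is not transcribed.
→ *lutM* is OFF in A.
Condition B:
c-di-GMP is present, so TorY is active.
With repressor TorY bound, *fenL* is not transcribed.
So FenL is not produced.
Tagatose is absent, so OxaG is active.
Autoinducer-2 is present, so QuvQ is inactive.
Cellobiose is present, so IrpU is active.
No repressor is bound and IrpU is active, so *sibR* is transcribed.
So SibR is produced and active.
With repressor SibR bound, *lutM* is not transcribed.
→ *lutM* is OFF in B.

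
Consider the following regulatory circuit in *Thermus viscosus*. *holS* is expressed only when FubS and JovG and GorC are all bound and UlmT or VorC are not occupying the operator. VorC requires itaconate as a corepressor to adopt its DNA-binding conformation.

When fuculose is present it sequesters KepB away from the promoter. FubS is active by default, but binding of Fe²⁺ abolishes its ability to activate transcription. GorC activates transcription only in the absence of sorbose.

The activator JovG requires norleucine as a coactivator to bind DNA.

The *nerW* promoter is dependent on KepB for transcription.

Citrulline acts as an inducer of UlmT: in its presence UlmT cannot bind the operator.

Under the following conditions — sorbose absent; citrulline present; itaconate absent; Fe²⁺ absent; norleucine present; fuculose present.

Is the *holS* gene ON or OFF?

Citrulline is present, so UlmT is inactive.
Itaconate is absent, so VorC is inactive.
Fe²⁺ is absent, so FubS is active.
Norleucine is present, so JovG is active.
Sorbose is absent, so GorC is active.
No repressor is bound and FubS and JovG and GorC are active, so *holS* is transcribed.

ON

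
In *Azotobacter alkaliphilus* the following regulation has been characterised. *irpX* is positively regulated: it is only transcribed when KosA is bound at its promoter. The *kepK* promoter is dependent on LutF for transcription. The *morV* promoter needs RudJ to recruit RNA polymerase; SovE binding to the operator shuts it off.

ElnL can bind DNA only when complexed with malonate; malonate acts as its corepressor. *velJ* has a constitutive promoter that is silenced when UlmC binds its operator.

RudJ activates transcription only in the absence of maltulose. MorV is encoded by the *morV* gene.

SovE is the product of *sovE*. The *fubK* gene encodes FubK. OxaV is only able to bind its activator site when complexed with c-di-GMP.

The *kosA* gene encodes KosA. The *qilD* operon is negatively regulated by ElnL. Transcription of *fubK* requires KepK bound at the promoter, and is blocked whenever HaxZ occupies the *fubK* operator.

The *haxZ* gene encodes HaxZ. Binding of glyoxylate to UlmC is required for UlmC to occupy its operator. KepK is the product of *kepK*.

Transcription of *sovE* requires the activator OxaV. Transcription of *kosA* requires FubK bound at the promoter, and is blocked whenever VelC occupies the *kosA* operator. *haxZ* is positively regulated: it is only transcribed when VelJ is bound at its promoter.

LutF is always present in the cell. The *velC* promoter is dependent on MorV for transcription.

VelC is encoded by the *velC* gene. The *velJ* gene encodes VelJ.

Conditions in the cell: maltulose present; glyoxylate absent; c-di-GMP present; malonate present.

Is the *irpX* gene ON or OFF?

Glyoxylate is absent, so UlmC is inactive.
With no repressor bound, *velJ* is transcribed.
So VelJ is produced and active.
No repressor is bound and VelJ is active, so *haxZ* is transcribed.
So HaxZ is produced and active.
LutF is produced constitutively and is active.
No repressor is bound and LutF is active, so *kepK* is transcribed.
So KepK is produced and active.
With repressor HaxZ bound, *fubK* is not transcribed.
So FubK is not produced.
c-di-GMP is present, so OxaV is active.
No repressor is bound and OxaV is active, so *sovE* is transcribed.
So SovE is produced and active.
Maltulose is present, so RudJ is inactive.
With repressor SovE bound, *morV* is not transcribed.
So MorV is not produced.
Required activator MorV is absent, so *velC* is not transcribed.
So VelC is not produced.
Required activator FubK is absent, so *kosA* is not transcribed.
So KosA is not produced.
Required activator KosA is absent, so *irpX* is not transcribed.

OFF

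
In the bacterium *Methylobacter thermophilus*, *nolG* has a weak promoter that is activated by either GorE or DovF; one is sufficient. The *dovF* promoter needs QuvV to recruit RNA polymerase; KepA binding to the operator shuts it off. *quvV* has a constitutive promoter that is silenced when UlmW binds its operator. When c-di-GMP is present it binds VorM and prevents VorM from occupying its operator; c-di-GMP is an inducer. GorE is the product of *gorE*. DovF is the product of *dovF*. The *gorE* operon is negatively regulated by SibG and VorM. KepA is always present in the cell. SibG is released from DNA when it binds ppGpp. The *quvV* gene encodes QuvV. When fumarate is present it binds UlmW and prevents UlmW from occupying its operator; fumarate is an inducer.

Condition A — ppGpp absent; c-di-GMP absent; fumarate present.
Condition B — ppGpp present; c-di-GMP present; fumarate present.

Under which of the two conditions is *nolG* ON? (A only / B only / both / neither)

Condition A:
ppGpp is absent, so SibG is active.
c-di-GMP is absent, so VorM is active.
With repressor SibG bound, *gorE* is not transcribed.
So GorE is not produced.
KepA is produced constitutively and is active.
Fumarate is present, so UlmW is inactive.
With no repressor bound, *quvV* is transcribed.
So QuvV is produced and active.
With repressor KepA bound, *dovF* is not transcribed.
So DovF is not produced.
No activator is available at the *nolG* promoter, so *nolG* is not transcribed.
→ *nolG* is OFF in A.
Condition B:
ppGpp is present, so SibG is inactive.
c-di-GMP is present, so VorM is inactive.
With no repressor bound, *gorE* is transcribed.
So GorE is produced and active.
KepA is produced constitutively and is active.
Fumarate is present, so UlmW is inactive.
With no repressor bound, *quvV* is transcribed.
So QuvV is produced and active.
With repressor KepA bound, *dovF* is not transcribed.
So DovF is not produced.
Activator GorE is present, so *nolG* is transcribed.
→ *nolG* is ON in B.

B only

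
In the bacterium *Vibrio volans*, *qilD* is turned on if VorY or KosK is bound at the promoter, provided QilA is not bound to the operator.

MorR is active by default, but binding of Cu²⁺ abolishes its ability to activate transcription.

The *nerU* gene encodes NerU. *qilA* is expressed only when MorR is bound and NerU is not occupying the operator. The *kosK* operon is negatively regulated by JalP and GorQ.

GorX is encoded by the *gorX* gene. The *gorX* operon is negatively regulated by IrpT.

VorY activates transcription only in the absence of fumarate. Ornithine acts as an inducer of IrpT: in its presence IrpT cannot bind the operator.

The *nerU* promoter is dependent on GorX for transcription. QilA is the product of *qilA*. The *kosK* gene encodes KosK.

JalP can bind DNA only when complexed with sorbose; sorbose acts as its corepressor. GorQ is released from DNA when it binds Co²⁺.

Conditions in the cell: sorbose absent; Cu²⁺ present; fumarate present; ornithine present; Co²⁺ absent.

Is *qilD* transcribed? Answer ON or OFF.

OFF

Fumarate is present, so VorY is inactive.
Ornithine is present, so IrpT is inactive.
With no repressor bound, *gorX* is transcribed.
So GorX is produced and active.
No repressor is bound and GorX is active, so *nerU* is transcribed.
So NerU is produced and active.
Cu²⁺ is present, so MorR is inactive.
With repressor NerU bound, *qilA* is not transcribed.
So QilA is not produced.
Sorbose is absent, so JalP is inactive.
Co²⁺ is absent, so GorQ is active.
With repressor GorQ bound, *kosK* is not transcribed.
So KosK is not produced.
No activator is available at the *qilD* promoter, so *qilD* is not transcribed.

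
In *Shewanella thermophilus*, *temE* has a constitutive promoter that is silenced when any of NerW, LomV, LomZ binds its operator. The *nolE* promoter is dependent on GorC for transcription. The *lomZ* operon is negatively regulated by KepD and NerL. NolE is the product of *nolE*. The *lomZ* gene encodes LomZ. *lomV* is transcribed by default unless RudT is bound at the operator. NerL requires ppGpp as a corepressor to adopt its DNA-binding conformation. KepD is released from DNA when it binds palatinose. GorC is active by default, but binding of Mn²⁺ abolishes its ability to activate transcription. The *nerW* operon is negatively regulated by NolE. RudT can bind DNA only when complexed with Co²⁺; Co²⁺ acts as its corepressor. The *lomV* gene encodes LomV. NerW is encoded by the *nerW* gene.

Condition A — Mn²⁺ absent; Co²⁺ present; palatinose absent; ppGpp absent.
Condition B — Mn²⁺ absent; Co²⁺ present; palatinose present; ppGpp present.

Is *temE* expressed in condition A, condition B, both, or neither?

both

Condition A:
Mn²⁺ is absent, so GorC is active.
No repressor is bound and GorC is active, so *nolE* is transcribed.
So NolE is produced and active.
With repressor NolE bound, *nerW* is not transcribed.
So NerW is not produced.
Co²⁺ is present, so RudT is active.
With repressor RudT bound, *lomV* is not transcribed.
So LomV is not produced.
Palatinose is absent, so KepD is active.
ppGpp is absent, so NerL is inactive.
With repressor KepD bound, *lomZ* is not transcribed.
So LomZ is not produced.
With no repressor bound, *temE* is transcribed.
→ *temE* is ON in A.
Condition B:
Mn²⁺ is absent, so GorC is active.
No repressor is bound and GorC is active, so *nolE* is transcribed.
So NolE is produced and active.
With repressor NolE bound, *nerW* is not transcribed.
So NerW is not produced.
Co²⁺ is present, so RudT is active.
With repressor RudT bound, *lomV* is not transcribed.
So LomV is not produced.
Palatinose is present, so KepD is inactive.
ppGpp is present, so NerL is active.
With repressor NerL bound, *lomZ* is not transcribed.
So LomZ is not produced.
With no repressor bound, *temE* is transcribed.
→ *temE* is ON in B.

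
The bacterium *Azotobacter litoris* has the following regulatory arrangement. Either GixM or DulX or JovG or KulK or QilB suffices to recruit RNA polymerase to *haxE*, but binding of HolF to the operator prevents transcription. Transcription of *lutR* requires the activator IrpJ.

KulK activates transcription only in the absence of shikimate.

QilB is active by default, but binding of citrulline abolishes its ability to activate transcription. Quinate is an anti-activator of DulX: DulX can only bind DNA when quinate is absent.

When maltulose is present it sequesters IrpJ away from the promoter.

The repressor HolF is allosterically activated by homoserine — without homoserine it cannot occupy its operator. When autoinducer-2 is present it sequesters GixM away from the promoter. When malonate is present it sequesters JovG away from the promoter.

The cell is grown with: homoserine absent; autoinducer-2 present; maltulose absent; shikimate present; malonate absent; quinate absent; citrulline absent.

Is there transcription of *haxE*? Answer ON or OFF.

ON

Autoinducer-2 is present, so GixM is inactive.
Quinate is absent, so DulX is active.
Malonate is absent, so JovG is active.
Shikimate is present, so KulK is inactive.
Citrulline is absent, so QilB is active.
Homoserine is absent, so HolF is inactive.
Activator DulX is present, so *haxE* is transcribed.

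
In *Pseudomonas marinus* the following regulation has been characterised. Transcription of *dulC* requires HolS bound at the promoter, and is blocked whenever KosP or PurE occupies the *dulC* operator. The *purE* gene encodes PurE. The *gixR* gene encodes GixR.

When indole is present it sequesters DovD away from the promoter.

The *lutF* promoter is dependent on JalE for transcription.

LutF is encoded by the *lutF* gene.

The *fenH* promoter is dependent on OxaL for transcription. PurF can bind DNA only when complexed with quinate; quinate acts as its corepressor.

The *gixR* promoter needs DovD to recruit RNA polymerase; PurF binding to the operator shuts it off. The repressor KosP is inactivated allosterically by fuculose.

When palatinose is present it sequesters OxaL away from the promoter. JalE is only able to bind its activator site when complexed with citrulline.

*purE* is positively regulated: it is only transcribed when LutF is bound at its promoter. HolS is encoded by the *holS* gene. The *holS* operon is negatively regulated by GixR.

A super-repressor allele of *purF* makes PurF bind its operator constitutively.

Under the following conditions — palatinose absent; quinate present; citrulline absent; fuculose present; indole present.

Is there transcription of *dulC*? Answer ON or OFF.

Fuculose is present, so KosP is inactive.
PurF is constitutively active in this strain.
Indole is present, so DovD is inactive.
With repressor PurF bound, *gixR* is not transcribed.
So GixR is not produced.
With no repressor bound, *holS* is transcribed.
So HolS is produced and active.
Citrulline is absent, so JalE is inactive.
Required activator JalE is absent, so *lutF* is not transcribed.
So LutF is not produced.
Required activator LutF is absent, so *purE* is not transcribed.
So PurE is not produced.
No repressor is bound and HolS is active, so *dulC* is transcribed.

ON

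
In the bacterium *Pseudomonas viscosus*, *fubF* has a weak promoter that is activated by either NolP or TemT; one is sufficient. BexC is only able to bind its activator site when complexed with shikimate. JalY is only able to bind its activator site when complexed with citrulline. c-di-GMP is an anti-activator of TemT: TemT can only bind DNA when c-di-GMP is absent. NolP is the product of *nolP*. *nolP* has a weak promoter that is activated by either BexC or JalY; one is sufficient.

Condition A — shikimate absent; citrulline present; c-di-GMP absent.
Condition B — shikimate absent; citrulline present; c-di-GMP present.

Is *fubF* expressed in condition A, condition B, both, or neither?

Condition A:
Shikimate is absent, so BexC is inactive.
Citrulline is present, so JalY is active.
Activator JalY is present, so *nolP* is transcribed.
So NolP is produced and active.
c-di-GMP is absent, so TemT is active.
Activator NolP is present, so *fubF* is transcribed.
→ *fubF* is ON in A.
Condition B:
Shikimate is absent, so BexC is inactive.
Citrulline is present, so JalY is active.
Activator JalY is present, so *nolP* is transcribed.
So NolP is produced and active.
c-di-GMP is present, so TemT is inactive.
Activator NolP is present, so *fubF* is transcribed.
→ *fubF* is ON in B.

both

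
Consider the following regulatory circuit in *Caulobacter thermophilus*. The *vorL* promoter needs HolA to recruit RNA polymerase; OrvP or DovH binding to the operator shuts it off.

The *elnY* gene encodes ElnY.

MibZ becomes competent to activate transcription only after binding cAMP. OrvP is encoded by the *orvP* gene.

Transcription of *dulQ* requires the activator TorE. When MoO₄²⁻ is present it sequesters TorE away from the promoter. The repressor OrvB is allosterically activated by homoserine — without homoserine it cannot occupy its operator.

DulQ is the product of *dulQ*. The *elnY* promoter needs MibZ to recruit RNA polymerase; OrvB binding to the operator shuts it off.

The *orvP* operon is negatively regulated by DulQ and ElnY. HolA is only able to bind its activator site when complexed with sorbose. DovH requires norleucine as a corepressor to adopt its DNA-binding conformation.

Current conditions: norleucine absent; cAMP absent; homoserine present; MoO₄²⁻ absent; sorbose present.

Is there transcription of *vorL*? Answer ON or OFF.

ON

Sorbose is present, so HolA is active.
MoO₄²⁻ is absent, so TorE is active.
No repressor is bound and TorE is active, so *dulQ* is transcribed.
So DulQ is produced and active.
Homoserine is present, so OrvB is active.
cAMP is absent, so MibZ is inactive.
With repressor OrvB bound, *elnY* is not transcribed.
So ElnY is not produced.
With repressor DulQ bound, *orvP* is not transcribed.
So OrvP is not produced.
Norleucine is absent, so DovH is inactive.
No repressor is bound and HolA is active, so *vorL* is transcribed.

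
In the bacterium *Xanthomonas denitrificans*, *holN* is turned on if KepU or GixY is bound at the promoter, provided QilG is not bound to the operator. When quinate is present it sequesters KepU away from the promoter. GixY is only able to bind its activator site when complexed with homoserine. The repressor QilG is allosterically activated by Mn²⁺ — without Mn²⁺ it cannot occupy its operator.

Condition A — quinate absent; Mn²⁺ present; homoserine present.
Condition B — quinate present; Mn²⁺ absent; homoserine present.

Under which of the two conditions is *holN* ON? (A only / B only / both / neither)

B only

Condition A:
Quinate is absent, so KepU is active.
Mn²⁺ is present, so QilG is active.
Homoserine is present, so GixY is active.
With repressor QilG bound, *holN* is not transcribed.
→ *holN* is OFF in A.
Condition B:
Quinate is present, so KepU is inactive.
Mn²⁺ is absent, so QilG is inactive.
Homoserine is present, so GixY is active.
Activator GixY is present, so *holN* is transcribed.
→ *holN* is ON in B.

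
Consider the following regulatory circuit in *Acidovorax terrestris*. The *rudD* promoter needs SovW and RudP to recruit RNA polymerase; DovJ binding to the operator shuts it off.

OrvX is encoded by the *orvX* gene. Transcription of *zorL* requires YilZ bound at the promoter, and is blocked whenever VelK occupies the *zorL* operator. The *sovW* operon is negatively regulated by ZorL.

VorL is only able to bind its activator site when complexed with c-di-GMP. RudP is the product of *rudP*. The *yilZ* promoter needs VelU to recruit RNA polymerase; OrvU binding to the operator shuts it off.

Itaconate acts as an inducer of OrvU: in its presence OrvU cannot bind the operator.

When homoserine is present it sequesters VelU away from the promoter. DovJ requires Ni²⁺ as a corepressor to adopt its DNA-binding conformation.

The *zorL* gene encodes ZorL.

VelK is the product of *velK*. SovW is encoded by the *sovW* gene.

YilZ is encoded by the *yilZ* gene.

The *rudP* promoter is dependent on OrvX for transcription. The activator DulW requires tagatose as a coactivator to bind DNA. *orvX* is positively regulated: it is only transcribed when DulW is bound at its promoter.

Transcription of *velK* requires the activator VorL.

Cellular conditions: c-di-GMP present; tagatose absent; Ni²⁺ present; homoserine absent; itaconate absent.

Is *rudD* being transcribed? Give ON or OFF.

OFF

Ni²⁺ is present, so DovJ is active.
c-di-GMP is present, so VorL is active.
No repressor is bound and VorL is active, so *velK* is transcribed.
So VelK is produced and active.
Homoserine is absent, so VelU is active.
Itaconate is absent, so OrvU is active.
With repressor OrvU bound, *yilZ* is not transcribed.
So YilZ is not produced.
With repressor VelK bound, *zorL* is not transcribed.
So ZorL is not produced.
With no repressor bound, *sovW* is transcribed.
So SovW is produced and active.
Tagatose is absent, so DulW is inactive.
Required activator DulW is absent, so *orvX* is not transcribed.
So OrvX is not produced.
Required activator OrvX is absent, so *rudP* is not transcribed.
So RudP is not produced.
With repressor DovJ bound, *rudD* is not transcribed.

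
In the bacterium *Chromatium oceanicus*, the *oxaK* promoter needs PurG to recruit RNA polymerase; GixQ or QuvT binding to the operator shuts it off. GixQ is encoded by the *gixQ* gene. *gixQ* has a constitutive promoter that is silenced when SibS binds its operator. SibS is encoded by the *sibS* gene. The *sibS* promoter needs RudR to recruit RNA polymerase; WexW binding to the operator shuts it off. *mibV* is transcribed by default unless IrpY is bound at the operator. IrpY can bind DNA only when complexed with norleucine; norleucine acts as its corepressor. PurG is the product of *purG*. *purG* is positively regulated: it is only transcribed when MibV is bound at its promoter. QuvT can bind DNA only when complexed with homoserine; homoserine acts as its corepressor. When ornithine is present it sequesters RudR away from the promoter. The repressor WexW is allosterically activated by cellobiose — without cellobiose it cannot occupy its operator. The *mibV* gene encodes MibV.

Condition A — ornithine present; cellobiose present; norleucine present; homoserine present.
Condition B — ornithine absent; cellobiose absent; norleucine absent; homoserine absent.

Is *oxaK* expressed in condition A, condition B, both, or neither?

Condition A:
Ornithine is present, so RudR is inactive.
Cellobiose is present, so WexW is active.
With repressor WexW bound, *sibS* is not transcribed.
So SibS is not produced.
With no repressor bound, *gixQ* is transcribed.
So GixQ is produced and active.
Norleucine is present, so IrpY is active.
With repressor IrpY bound, *mibV* is not transcribed.
So MibV is not produced.
Required activator MibV is absent, so *purG* is not transcribed.
So PurG is not produced.
Homoserine is present, so QuvT is active.
With repressor GixQ bound, *oxaK* is not transcribed.
→ *oxaK* is OFF in A.
Condition B:
Ornithine is absent, so RudR is active.
Cellobiose is absent, so WexW is inactive.
No repressor is bound and RudR is active, so *sibS* is transcribed.
So SibS is produced and active.
With repressor SibS bound, *gixQ* is not transcribed.
So GixQ is not produced.
Norleucine is absent, so IrpY is inactive.
With no repressor bound, *mibV* is transcribed.
So MibV is produced and active.
No repressor is bound and MibV is active, so *purG* is transcribed.
So PurG is produced and active.
Homoserine is absent, so QuvT is inactive.
No repressor is bound and PurG is active, so *oxaK* is transcribed.
→ *oxaK* is ON in B.

B only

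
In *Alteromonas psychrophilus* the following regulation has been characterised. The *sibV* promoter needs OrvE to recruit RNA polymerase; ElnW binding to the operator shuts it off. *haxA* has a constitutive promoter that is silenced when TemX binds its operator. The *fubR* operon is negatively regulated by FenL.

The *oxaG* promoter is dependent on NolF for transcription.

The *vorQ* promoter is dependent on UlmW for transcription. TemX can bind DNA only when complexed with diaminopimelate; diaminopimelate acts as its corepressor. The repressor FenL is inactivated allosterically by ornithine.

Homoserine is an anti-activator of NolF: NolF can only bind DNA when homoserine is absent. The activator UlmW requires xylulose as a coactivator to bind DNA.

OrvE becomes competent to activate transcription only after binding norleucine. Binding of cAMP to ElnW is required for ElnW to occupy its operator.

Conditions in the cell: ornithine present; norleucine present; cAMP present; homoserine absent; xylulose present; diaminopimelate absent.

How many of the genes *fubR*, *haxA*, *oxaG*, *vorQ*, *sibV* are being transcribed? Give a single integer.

4

Ornithine is present, so FenL is inactive.
With no repressor bound, *fubR* is transcribed.
→ *fubR* is ON.
Diaminopimelate is absent, so TemX is inactive.
With no repressor bound, *haxA* is transcribed.
→ *haxA* is ON.
Homoserine is absent, so NolF is active.
No repressor is bound and NolF is active, so *oxaG* is transcribed.
→ *oxaG* is ON.
Xylulose is present, so UlmW is active.
No repressor is bound and UlmW is active, so *vorQ* is transcribed.
→ *vorQ* is ON.
cAMP is present, so ElnW is active.
Norleucine is present, so OrvE is active.
With repressor ElnW bound, *sibV* is not transcribed.
→ *sibV* is OFF.
4 of the 5 genes are transcribed.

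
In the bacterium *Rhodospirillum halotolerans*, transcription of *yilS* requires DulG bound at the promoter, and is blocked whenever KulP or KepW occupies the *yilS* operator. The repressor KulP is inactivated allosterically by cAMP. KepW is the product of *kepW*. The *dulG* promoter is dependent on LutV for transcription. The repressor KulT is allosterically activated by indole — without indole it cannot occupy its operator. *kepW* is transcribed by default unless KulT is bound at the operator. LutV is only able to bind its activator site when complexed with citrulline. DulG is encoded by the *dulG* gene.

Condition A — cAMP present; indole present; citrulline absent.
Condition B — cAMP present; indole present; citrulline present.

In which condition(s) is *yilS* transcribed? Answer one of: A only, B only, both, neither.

B only

Condition A:
cAMP is present, so KulP is inactive.
Indole is present, so KulT is active.
With repressor KulT bound, *kepW* is not transcribed.
So KepW is not produced.
Citrulline is absent, so LutV is inactive.
Required activator LutV is absent, so *dulG* is not transcribed.
So DulG is not produced.
Required activator DulG is absent, so *yilS* is not transcribed.
→ *yilS* is OFF in A.
Condition B:
cAMP is present, so KulP is inactive.
Indole is present, so KulT is active.
With repressor KulT bound, *kepW* is not transcribed.
So KepW is not produced.
Citrulline is present, so LutV is active.
No repressor is bound and LutV is active, so *dulG* is transcribed.
So DulG is produced and active.
No repressor is bound and DulG is active, so *yilS* is transcribed.
→ *yilS* is ON in B.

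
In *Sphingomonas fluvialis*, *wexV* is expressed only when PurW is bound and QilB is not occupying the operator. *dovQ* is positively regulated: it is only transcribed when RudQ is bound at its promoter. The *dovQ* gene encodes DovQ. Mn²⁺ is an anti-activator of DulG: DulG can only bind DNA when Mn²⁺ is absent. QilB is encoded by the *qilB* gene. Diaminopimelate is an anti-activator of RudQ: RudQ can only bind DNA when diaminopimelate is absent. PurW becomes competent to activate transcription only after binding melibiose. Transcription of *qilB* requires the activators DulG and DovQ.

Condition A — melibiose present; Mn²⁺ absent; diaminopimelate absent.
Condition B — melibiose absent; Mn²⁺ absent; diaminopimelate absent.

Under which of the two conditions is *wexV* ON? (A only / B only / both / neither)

neither

Condition A:
Melibiose is present, so PurW is active.
Mn²⁺ is absent, so DulG is active.
Diaminopimelate is absent, so RudQ is active.
No repressor is bound and RudQ is active, so *dovQ* is transcribed.
So DovQ is produced and active.
No repressor is bound and DulG and DovQ are active, so *qilB* is transcribed.
So QilB is produced and active.
With repressor QilB bound, *wexV* is not transcribed.
→ *wexV* is OFF in A.
Condition B:
Melibiose is absent, so PurW is inactive.
Mn²⁺ is absent, so DulG is active.
Diaminopimelate is absent, so RudQ is active.
No repressor is bound and RudQ is active, so *dovQ* is transcribed.
So DovQ is produced and active.
No repressor is bound and DulG and DovQ are active, so *qilB* is transcribed.
So QilB is produced and active.
With repressor QilB bound, *wexV* is not transcribed.
→ *wexV* is OFF in B.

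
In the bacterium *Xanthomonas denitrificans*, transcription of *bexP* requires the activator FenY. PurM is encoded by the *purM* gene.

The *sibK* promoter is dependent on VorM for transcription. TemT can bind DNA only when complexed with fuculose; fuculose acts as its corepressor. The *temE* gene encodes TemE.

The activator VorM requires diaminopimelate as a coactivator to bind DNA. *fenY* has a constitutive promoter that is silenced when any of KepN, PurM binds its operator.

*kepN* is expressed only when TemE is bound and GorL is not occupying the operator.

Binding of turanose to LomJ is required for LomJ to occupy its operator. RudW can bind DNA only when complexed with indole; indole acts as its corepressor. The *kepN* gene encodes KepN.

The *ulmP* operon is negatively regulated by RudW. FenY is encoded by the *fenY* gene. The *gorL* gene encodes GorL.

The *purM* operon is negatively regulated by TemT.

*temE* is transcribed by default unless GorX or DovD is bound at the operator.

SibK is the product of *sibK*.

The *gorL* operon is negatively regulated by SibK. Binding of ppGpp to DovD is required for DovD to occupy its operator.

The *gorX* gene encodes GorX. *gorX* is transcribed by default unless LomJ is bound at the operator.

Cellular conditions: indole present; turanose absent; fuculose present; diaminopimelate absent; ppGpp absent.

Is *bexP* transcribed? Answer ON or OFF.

Diaminopimelate is absent, so VorM is inactive.
Required activator VorM is absent, so *sibK* is not transcribed.
So SibK is not produced.
With no repressor bound, *gorL* is transcribed.
So GorL is produced and active.
Turanose is absent, so LomJ is inactive.
With no repressor bound, *gorX* is transcribed.
So GorX is produced and active.
ppGpp is absent, so DovD is inactive.
With repressor GorX bound, *temE* is not transcribed.
So TemE is not produced.
With repressor GorL bound, *kepN* is not transcribed.
So KepN is not produced.
Fuculose is present, so TemT is active.
With repressor TemT bound, *purM* is not transcribed.
So PurM is not produced.
With no repressor bound, *fenY* is transcribed.
So FenY is produced and active.
No repressor is bound and FenY is active, so *bexP* is transcribed.

ON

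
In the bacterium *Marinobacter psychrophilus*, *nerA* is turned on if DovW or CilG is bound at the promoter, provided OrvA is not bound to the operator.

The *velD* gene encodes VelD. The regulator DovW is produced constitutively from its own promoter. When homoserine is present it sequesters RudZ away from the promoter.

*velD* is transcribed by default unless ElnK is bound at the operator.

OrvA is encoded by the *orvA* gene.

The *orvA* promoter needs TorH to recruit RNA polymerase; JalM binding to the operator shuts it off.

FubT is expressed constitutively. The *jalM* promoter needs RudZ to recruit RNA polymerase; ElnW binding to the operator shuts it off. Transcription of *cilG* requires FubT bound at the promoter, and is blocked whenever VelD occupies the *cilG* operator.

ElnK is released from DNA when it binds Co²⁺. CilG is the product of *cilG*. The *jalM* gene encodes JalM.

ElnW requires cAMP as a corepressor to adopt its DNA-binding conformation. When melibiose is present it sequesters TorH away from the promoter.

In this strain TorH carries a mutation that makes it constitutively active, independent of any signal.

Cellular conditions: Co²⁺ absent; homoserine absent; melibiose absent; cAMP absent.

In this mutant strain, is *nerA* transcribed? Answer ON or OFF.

ON

DovW is produced constitutively and is active.
TorH is constitutively active in this strain.
Homoserine is absent, so RudZ is active.
cAMP is absent, so ElnW is inactive.
No repressor is bound and RudZ is active, so *jalM* is transcribed.
So JalM is produced and active.
With repressor JalM bound, *orvA* is not transcribed.
So OrvA is not produced.
FubT is produced constitutively and is active.
Co²⁺ is absent, so ElnK is active.
With repressor ElnK bound, *velD* is not transcribed.
So VelD is not produced.
No repressor is bound and FubT is active, so *cilG* is transcribed.
So CilG is produced and active.
Activator DovW is present, so *nerA* is transcribed.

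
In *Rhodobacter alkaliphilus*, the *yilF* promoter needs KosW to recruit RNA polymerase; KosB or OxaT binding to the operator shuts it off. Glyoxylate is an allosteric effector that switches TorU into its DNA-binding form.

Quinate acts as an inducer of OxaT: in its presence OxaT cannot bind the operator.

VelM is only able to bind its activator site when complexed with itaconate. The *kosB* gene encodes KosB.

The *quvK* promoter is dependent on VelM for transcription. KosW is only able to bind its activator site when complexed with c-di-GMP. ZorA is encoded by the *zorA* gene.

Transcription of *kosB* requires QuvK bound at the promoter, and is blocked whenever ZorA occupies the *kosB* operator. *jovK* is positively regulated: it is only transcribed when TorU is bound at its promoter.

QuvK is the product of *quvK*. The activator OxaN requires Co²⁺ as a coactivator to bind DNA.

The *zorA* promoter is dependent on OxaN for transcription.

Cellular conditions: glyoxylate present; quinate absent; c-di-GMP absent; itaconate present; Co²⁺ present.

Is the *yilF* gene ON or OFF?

c-di-GMP is absent, so KosW is inactive.
Co²⁺ is present, so OxaN is active.
No repressor is bound and OxaN is active, so *zorA* is transcribed.
So ZorA is produced and active.
Itaconate is present, so VelM is active.
No repressor is bound and VelM is active, so *quvK* is transcribed.
So QuvK is produced and active.
With repressor ZorA bound, *kosB* is not transcribed.
So KosB is not produced.
Quinate is absent, so OxaT is active.
With repressor OxaT bound, *yilF* is not transcribed.

OFF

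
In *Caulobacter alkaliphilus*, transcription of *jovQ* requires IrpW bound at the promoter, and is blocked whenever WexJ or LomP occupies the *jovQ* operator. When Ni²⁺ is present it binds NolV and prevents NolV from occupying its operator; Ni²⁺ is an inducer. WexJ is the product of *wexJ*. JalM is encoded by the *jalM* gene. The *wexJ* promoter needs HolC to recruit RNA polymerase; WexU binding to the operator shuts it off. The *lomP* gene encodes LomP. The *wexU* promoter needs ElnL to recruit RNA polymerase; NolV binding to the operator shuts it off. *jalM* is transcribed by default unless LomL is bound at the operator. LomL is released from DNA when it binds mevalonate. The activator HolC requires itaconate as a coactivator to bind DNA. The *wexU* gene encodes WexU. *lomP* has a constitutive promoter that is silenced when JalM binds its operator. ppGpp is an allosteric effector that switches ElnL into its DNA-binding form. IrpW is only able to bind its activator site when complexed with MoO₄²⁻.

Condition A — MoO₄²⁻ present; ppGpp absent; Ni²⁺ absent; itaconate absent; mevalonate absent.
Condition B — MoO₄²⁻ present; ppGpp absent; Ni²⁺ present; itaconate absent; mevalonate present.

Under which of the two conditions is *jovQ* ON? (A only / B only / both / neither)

B only

Condition A:
MoO₄²⁻ is present, so IrpW is active.
ppGpp is absent, so ElnL is inactive.
Ni²⁺ is absent, so NolV is active.
With repressor NolV bound, *wexU* is not transcribed.
So WexU is not produced.
Itaconate is absent, so HolC is inactive.
Required activator HolC is absent, so *wexJ* is not transcribed.
So WexJ is not produced.
Mevalonate is absent, so LomL is active.
With repressor LomL bound, *jalM* is not transcribed.
So JalM is not produced.
With no repressor bound, *lomP* is transcribed.
So LomP is produced and active.
With repressor LomP bound, *jovQ* is not transcribed.
→ *jovQ* is OFF in A.
Condition B:
MoO₄²⁻ is present, so IrpW is active.
ppGpp is absent, so ElnL is inactive.
Ni²⁺ is present, so NolV is inactive.
Required activator ElnL is absent, so *wexU* is not transcribed.
So WexU is not produced.
Itaconate is absent, so HolC is inactive.
Required activator HolC is absent, so *wexJ* is not transcribed.
So WexJ is not produced.
Mevalonate is present, so LomL is inactive.
With no repressor bound, *jalM* is transcribed.
So JalM is produced and active.
With repressor JalM bound, *lomP* is not transcribed.
So LomP is not produced.
No repressor is bound and IrpW is active, so *jovQ* is transcribed.
→ *jovQ* is ON in B.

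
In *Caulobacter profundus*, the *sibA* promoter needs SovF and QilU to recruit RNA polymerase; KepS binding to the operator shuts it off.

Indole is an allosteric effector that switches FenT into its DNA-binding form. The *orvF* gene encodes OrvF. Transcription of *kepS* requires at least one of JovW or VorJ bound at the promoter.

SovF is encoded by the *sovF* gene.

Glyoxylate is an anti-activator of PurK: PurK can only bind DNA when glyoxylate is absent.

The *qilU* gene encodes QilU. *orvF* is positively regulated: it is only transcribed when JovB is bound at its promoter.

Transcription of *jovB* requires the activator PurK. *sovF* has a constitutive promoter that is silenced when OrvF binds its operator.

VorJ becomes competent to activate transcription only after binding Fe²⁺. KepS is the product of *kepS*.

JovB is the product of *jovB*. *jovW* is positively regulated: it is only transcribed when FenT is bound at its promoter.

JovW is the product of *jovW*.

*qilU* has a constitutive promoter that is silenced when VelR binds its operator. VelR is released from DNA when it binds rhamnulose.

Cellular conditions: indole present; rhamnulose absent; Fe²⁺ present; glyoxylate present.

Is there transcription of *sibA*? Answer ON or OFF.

OFF

Glyoxylate is present, so PurK is inactive.
Required activator PurK is absent, so *jovB* is not transcribed.
So JovB is not produced.
Required activator JovB is absent, so *orvF* is not transcribed.
So OrvF is not produced.
With no repressor bound, *sovF* is transcribed.
So SovF is produced and active.
Indole is present, so FenT is active.
No repressor is bound and FenT is active, so *jovW* is transcribed.
So JovW is produced and active.
Fe²⁺ is present, so VorJ is active.
Activator JovW is present, so *kepS* is transcribed.
So KepS is produced and active.
Rhamnulose is absent, so VelR is active.
With repressor VelR bound, *qilU* is not transcribed.
So QilU is not produced.
With repressor KepS bound, *sibA* is not transcribed.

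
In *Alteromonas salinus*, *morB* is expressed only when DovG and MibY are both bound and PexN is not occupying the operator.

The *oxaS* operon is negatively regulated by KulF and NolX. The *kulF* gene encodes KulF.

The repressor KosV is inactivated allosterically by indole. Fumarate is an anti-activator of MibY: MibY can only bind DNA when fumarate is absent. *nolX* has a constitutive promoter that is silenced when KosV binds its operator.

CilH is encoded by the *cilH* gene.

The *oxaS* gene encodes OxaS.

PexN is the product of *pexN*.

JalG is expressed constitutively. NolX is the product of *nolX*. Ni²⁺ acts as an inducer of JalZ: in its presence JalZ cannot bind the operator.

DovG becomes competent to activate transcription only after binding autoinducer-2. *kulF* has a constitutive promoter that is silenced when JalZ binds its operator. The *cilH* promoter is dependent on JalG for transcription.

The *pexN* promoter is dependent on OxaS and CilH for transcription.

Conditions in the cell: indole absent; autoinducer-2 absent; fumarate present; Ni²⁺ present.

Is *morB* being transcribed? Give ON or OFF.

Autoinducer-2 is absent, so DovG is inactive.
Fumarate is present, so MibY is inactive.
Ni²⁺ is present, so JalZ is inactive.
With no repressor bound, *kulF* is transcribed.
So KulF is produced and active.
Indole is absent, so KosV is active.
With repressor KosV bound, *nolX* is not transcribed.
So NolX is not produced.
With repressor KulF bound, *oxaS* is not transcribed.
So OxaS is not produced.
JalG is produced constitutively and is active.
No repressor is bound and JalG is active, so *cilH* is transcribed.
So CilH is produced and active.
Required activator OxaS is absent, so *pexN* is not transcribed.
So PexN is not produced.
Required activator DovG is absent, so *morB* is not transcribed.

OFF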